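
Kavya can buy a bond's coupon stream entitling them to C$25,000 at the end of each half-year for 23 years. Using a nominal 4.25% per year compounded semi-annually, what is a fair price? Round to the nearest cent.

C$729,266.39

With 2 periods per year: i = 0.02125, n = 46.
Annuity factor a(46|0.02125) = 29.170655; PV = 25000 × 29.170655 = 729,266.3864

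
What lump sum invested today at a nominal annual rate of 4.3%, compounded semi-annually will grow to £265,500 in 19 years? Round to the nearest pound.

i = 0.043/2 = 0.0215 per half-year; n = 19·2 = 38.
Discount factor = (1+0.0215)^(−38) = 0.445597; PV = 265,500 × 0.445597 = 118,305.9068

£118,306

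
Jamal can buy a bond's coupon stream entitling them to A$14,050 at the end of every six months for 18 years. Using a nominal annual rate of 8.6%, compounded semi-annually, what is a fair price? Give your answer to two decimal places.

A$254,969.26

i = 0.086/2 = 0.043 per half-year; n = 18·2 = 36.
PV = 14050 × [1 − (1+0.043)^(−36)] / 0.043 = 14050 × 18.147278 = 254,969.2581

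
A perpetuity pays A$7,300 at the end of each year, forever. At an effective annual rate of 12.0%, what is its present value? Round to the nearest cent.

PV = C/r = 7300/0.12 = 60,833.3333

A$60,833.33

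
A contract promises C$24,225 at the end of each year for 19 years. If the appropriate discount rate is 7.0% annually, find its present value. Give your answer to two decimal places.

Annuity factor a(19|0.07) = 10.335595; PV = 24225 × 10.335595 = 250,379.7948

C$250,379.79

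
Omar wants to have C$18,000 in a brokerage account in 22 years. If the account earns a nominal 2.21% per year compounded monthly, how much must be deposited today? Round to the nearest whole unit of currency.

C$11,074

With 12 periods per year: i = 0.00184167, n = 264.
PV = FV·(1+i)^(−n) = 18,000 × 0.615234 = 11,074.2093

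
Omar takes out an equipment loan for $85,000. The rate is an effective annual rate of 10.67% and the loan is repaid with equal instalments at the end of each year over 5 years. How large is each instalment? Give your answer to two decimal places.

$22,807.87

Annuity-PV factor = 3.726784; PMT = 85000 / 3.726784 = 22,807.8677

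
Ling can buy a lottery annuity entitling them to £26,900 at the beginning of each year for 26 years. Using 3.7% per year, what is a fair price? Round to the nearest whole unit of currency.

PV = 26900 × [1 − (1+0.037)^(−26)] / 0.037 × (1+i) = 26900 × 17.129465 = 460,782.5973
(Beginning-of-period payments → annuity-due factor ×(1+i).)

£460,783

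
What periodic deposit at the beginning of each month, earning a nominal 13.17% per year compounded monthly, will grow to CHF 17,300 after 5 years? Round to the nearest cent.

i = 0.1317/12 = 0.010975 per month; n = 5·12 = 60.
PMT = 17300 / ( [(1+0.010975)^60 − 1] / 0.010975 × (1+i) ) = 17300 / 85.205108 = 203.0395

CHF 203.04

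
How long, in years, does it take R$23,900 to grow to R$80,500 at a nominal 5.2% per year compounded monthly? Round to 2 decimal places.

Periodic rate i = 0.052/12 = 0.00433333.
n = ln(80500/23900) / ln(1+0.00433333) = ln(3.36820) / 0.004324 = 280.8480 months
= 280.8480/12 years

23.40 years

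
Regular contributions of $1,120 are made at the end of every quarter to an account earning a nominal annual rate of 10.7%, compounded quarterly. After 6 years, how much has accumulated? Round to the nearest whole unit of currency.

Periodic rate i = 0.107/4 = 0.02675; n = 6 × 4 = 24 periods.
FV = 1120 × [(1+0.02675)^24 − 1] / 0.02675 = 1120 × 33.058435 = 37,025.4474

$37,025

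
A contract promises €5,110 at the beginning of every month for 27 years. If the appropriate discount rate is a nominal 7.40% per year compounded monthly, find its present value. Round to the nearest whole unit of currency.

€720,000

i = 0.074/12 = 0.00616667 per month; n = 27·12 = 324.
PV = PMT · [1 − (1+i)^(−n)] / i × (1+i) = 5110 · 140.900192 = 719,999.9803
Payments are at the start of each period, so multiply by (1+i).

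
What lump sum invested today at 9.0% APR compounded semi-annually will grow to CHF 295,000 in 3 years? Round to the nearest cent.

CHF 226,529.24

With 2 periods per year: i = 0.045, n = 6.
PV = 295,000 / (1 + 0.045)^6 = 295,000 / 1.302260 = 226,529.2428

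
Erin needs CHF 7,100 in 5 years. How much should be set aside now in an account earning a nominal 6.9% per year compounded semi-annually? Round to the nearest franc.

CHF 5,058

Periodic rate i = 0.069/2 = 0.0345; n = 5 × 2 = 10 periods.
PV = 7,100 / (1 + 0.0345)^10 = 7,100 / 1.403799 = 5,057.7039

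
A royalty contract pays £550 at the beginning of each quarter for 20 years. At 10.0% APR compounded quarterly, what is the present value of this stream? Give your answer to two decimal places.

£19,422.21

With 4 periods per year: i = 0.025, n = 80.
PV = PMT · [1 − (1+i)^(−n)] / i × (1+i) = 550 · 35.313113 = 19,422.2120
(Beginning-of-period payments → annuity-due factor ×(1+i).)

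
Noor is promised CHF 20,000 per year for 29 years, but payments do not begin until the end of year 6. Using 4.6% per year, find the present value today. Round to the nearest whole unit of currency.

Value one period before first payment (t=5): 20000 × [1 − (1+0.046)^(−29)] / 0.046 = 20000 × 15.839520 = 316,790.4049
Discount back 5 years: 316,790.4049 × (1+0.046)^(−5) = 316,790.4049 × 0.798623 = 252,995.9660

CHF 252,996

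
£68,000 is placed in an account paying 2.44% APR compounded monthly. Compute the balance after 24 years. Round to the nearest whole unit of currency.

£122,060

With 12 periods per year: i = 0.00203333, n = 288.
68,000 × (1+0.00203333)^288 = 68,000 × 1.795001 = 122,060.0517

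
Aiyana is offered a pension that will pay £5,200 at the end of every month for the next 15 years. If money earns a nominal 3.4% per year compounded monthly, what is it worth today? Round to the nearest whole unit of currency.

With 12 periods per year: i = 0.00283333, n = 180.
Annuity factor a(180|0.00283333) = 140.848668; PV = 5200 × 140.848668 = 732,413.0713

£732,413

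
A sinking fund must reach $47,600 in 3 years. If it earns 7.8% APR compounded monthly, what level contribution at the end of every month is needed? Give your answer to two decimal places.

Periodic rate i = 0.078/12 = 0.0065; n = 3 × 12 = 36 periods.
PMT = 47600 / ( [(1+0.0065)^36 − 1] / 0.0065 ) = 47600 / 40.413538 = 1,177.8231

$1,177.82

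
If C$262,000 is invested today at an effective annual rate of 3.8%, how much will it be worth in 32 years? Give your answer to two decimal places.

FV = PV·(1+i)^n = 262,000 × 3.298491 = 864,204.6598

C$864,204.66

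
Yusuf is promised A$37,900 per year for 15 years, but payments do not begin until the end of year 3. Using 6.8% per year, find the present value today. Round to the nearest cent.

PV at t=2 (ordinary 15-year annuity): 37900 × a(15|0.068) = 37900 × 9.224094 = 349,593.1468
PV₀ = 349,593.1468 / (1+0.068)^2 = 349,593.1468 / 1.140624 = 306,492.8905

A$306,492.89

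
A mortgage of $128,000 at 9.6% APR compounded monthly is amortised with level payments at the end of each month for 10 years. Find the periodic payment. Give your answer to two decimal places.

i = 0.096/12 = 0.008 per month; n = 10·12 = 120.
PMT = 128000 / ( [1 − (1+0.008)^(−120)] / 0.008 ) = 128000 / 76.955225 = 1,663.3049

$1,663.30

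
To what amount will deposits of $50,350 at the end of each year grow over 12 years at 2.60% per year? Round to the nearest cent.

FV = PMT · [(1+i)^n − 1] / i = 50350 · 13.873793 = 698,545.4912

$698,545.49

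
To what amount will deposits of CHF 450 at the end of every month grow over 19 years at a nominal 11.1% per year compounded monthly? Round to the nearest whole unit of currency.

i = 0.111/12 = 0.00925 per month; n = 19·12 = 228.
FV = 450 × [(1+0.00925)^228 − 1] / 0.00925 = 450 × 774.108258 = 348,348.7160

CHF 348,349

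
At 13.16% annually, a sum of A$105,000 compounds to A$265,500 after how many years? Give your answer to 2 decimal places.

n = ln(265500/105000) / ln(1+0.1316) = ln(2.52857) / 0.123633 = 7.5033 years

7.50 years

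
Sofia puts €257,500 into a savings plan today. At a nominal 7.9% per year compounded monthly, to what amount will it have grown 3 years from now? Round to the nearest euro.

€326,113

Periodic rate i = 0.079/12 = 0.00658333; n = 3 × 12 = 36 periods.
FV = PV·(1+i)^n = 257,500 × 1.266457 = 326,112.6919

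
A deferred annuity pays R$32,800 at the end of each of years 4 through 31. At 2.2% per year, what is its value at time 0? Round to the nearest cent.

Value one period before first payment (t=3): 32800 × [1 − (1+0.022)^(−28)] / 0.022 = 32800 × 20.740022 = 680,272.7291
Discount back 3 years: 680,272.7291 × (1+0.022)^(−3) = 680,272.7291 × 0.936801 = 637,280.1244

R$637,280.12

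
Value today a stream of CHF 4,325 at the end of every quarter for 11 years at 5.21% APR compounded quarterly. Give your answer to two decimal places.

CHF 144,156.16

Periodic rate i = 0.0521/4 = 0.013025; n = 11 × 4 = 44 periods.
Annuity factor a(44|0.013025) = 33.330904; PV = 4325 × 33.330904 = 144,156.1585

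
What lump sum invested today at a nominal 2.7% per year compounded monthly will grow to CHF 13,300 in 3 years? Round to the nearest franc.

CHF 12,266

With 12 periods per year: i = 0.00225, n = 36.
PV = 13,300 / (1 + 0.00225)^36 = 13,300 / 1.084272 = 12,266.2921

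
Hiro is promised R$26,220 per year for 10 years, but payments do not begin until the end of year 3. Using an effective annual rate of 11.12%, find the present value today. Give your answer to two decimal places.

Value one period before first payment (t=2): 26220 × [1 − (1+0.1112)^(−10)] / 0.1112 = 26220 × 5.859716 = 153,641.7443
PV₀ = 153,641.7443 / (1+0.1112)^2 = 153,641.7443 / 1.234765 = 124,429.9033

R$124,429.90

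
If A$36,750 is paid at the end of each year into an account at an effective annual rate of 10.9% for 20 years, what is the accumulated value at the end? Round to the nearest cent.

A$2,332,539.78

FV = PMT · [(1+i)^n − 1] / i = 36750 · 63.470470 = 2,332,539.7765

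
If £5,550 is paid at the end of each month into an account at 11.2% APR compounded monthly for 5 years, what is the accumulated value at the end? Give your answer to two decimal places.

i = 0.112/12 = 0.00933333 per month; n = 5·12 = 60.
FV = 5550 × [(1+0.00933333)^60 − 1] / 0.00933333 = 5550 × 79.942669 = 443,681.8135

£443,681.81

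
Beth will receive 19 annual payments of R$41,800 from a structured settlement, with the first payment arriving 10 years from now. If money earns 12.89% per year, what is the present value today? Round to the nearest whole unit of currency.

Value one period before first payment (t=9): 41800 × [1 − (1+0.1289)^(−19)] / 0.1289 = 41800 × 6.982967 = 291,888.0315
PV₀ = 291,888.0315 / (1+0.1289)^9 = 291,888.0315 / 2.977826 = 98,020.5264

R$98,021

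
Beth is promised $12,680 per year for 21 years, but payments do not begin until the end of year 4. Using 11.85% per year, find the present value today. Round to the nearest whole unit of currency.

$69,190

PV at t=3 (ordinary 21-year annuity): 12680 × a(21|0.1185) = 12680 × 7.635430 = 96,817.2466
PV₀ = 96,817.2466 / (1+0.1185)^3 = 96,817.2466 / 1.399291 = 69,190.2281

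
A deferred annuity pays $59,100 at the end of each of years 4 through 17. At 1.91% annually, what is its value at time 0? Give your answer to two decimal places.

PV at t=3 (ordinary 14-year annuity): 59100 × a(14|0.0191) = 59100 × 12.183285 = 720,032.1415
PV₀ = 720,032.1415 / (1+0.0191)^3 = 720,032.1415 / 1.058401 = 680,301.5783

$680,301.58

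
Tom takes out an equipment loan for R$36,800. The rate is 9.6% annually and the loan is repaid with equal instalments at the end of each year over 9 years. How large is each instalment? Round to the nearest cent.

Annuity-PV factor = 5.851740; PMT = 36800 / 5.851740 = 6,288.7275

R$6,288.73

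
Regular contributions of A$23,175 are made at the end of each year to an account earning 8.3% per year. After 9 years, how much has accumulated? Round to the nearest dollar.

A$293,049

Accumulation factor s(9|0.083) = 12.645044; FV = 23175 × 12.645044 = 293,048.8902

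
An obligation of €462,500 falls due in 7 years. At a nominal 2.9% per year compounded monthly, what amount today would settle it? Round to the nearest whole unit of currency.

Periodic rate i = 0.029/12 = 0.00241667; n = 7 × 12 = 84 periods.
PV = 462,500 / (1 + 0.00241667)^84 = 462,500 / 1.224772 = 377,621.1537

€377,621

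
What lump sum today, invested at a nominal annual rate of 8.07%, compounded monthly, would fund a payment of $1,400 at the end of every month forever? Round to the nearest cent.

Periodic rate i = 0.0807/12 = 0.006725.
PV = C/r = 1400/0.006725 = 208,178.4387

$208,178.44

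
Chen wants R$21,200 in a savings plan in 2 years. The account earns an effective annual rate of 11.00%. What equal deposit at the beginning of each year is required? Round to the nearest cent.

R$9,051.71

FV-annuity factor × (1+i) = 2.342100; PMT = 21200 / 2.342100 = 9,051.7057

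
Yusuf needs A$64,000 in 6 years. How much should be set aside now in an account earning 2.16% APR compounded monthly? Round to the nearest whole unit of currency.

i = 0.0216/12 = 0.0018 per month; n = 6·12 = 72.
PV = FV·(1+i)^(−n) = 64,000 × 0.878549 = 56,227.1414

A$56,227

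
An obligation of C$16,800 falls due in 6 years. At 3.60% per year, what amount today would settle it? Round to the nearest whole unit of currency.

PV = FV·(1+i)^(−n) = 16,800 × 0.808801 = 13,587.8502

C$13,588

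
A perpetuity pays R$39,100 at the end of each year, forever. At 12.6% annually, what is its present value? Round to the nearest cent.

R$310,317.46

PV = PMT / i = 39100 / 0.126 = 310,317.4603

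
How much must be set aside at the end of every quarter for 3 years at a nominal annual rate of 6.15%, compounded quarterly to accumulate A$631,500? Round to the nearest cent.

A$48,321.93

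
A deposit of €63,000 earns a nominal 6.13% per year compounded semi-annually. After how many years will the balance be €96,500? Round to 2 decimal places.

7.06 years

Periodic rate i = 0.0613/2 = 0.03065.
n = ln(96500/63000) / ln(1+0.03065) = ln(1.53175) / 0.030190 = 14.1243 half-years
= 14.1243/2 years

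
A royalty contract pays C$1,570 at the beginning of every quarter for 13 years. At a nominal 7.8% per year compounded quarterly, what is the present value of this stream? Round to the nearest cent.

C$52,014.01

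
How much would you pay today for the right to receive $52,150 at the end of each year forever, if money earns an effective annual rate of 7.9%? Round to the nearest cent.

$660,126.58

PV = C/r = 52150/0.079 = 660,126.5823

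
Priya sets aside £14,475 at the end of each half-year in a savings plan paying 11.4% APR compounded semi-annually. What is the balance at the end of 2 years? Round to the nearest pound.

£63,041

With 2 periods per year: i = 0.057, n = 4.
Accumulation factor s(4|0.057) = 4.355181; FV = 14475 × 4.355181 = 63,041.2478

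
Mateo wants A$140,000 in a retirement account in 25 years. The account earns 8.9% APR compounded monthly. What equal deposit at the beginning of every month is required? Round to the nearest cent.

A$126.03

Periodic rate i = 0.089/12 = 0.00741667; n = 25 × 12 = 300 periods.
PMT = 140000 / ( [(1+0.00741667)^300 − 1] / 0.00741667 × (1+i) ) = 140000 / 1110.805019 = 126.0347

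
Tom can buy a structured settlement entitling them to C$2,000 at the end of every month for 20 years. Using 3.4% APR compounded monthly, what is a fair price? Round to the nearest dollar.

C$347,926

Periodic rate i = 0.034/12 = 0.00283333; n = 20 × 12 = 240 periods.
Annuity factor a(240|0.00283333) = 173.963171; PV = 2000 × 173.963171 = 347,926.3428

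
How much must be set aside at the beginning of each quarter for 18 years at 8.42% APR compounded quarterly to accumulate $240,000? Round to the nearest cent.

i = 0.0842/4 = 0.02105 per quarter; n = 18·4 = 72.
PMT = 240000 / ( [(1+0.02105)^72 − 1] / 0.02105 × (1+i) ) = 240000 / 168.854052 = 1,421.3458

$1,421.35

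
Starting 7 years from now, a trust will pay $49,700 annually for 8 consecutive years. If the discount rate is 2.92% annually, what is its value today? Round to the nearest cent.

PV at t=6 (ordinary 8-year annuity): 49700 × a(8|0.0292) = 49700 × 7.043442 = 350,059.0739
Discount back 6 years: 350,059.0739 × (1+0.0292)^(−6) = 350,059.0739 × 0.841398 = 294,538.9093

$294,538.91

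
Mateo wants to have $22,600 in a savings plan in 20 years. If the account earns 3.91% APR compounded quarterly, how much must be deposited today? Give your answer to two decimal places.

$10,378.61

i = 0.0391/4 = 0.009775 per quarter; n = 20·4 = 80.
PV = FV·(1+i)^(−n) = 22,600 × 0.459231 = 10,378.6126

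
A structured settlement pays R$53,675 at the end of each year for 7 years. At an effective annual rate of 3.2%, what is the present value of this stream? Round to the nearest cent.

R$331,904.19

Annuity factor a(7|0.032) = 6.183590; PV = 53675 × 6.183590 = 331,904.1880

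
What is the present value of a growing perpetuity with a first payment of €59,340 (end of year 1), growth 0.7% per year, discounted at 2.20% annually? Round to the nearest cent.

PV = D₁/(r − g) = 59340/(0.022 − 0.007) = 3,956,000.0000

€3,956,000.00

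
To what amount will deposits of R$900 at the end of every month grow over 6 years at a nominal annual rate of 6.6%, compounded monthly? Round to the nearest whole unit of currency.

R$79,242

With 12 periods per year: i = 0.0055, n = 72.
FV = 900 × [(1+0.0055)^72 − 1] / 0.0055 = 900 × 88.046907 = 79,242.2164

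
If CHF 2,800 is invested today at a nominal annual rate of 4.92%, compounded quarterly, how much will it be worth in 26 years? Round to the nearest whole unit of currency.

CHF 9,984

Periodic rate i = 0.0492/4 = 0.0123; n = 26 × 4 = 104 periods.
2,800 × (1+0.0123)^104 = 2,800 × 3.565830 = 9,984.3239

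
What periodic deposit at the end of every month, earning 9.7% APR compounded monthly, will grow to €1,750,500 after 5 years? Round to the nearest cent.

€22,785.21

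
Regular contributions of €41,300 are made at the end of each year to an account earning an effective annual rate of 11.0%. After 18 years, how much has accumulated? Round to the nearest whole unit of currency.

€2,081,352

FV = PMT · [(1+i)^n − 1] / i = 41300 · 50.395936 = 2,081,352.1367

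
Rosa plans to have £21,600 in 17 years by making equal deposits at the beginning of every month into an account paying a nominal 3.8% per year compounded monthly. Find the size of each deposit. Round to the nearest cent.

With 12 periods per year: i = 0.00316667, n = 204.
FV-annuity factor × (1+i) = 286.994668; PMT = 21600 / 286.994668 = 75.2627

£75.26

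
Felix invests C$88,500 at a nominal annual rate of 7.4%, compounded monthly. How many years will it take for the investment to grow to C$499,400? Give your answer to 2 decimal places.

23.46 years

Periodic rate i = 0.074/12 = 0.00616667.
(1+i)^n = 499400/88500 = 5.64294, so n = ln 5.64294 / ln 1.00617 = 281.4705 months
= 281.4705/12 years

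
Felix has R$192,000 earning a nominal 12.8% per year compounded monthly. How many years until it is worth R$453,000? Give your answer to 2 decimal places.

6.74 years

Periodic rate i = 0.128/12 = 0.0106667.
(1+i)^n = 453000/192000 = 2.35938, so n = ln 2.35938 / ln 1.01067 = 80.9031 months
= 80.9031/12 years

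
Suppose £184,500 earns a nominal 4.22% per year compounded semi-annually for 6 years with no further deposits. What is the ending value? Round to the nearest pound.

£237,037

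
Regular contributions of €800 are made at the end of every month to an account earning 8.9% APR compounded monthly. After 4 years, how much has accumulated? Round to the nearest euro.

€45,922

With 12 periods per year: i = 0.00741667, n = 48.
FV = 800 × [(1+0.00741667)^48 − 1] / 0.00741667 = 800 × 57.402252 = 45,921.8014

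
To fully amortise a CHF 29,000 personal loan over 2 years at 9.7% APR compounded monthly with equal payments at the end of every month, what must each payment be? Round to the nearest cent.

CHF 1,334.19

With 12 periods per year: i = 0.00808333, n = 24.
Annuity-PV factor = 21.736019; PMT = 29000 / 21.736019 = 1,334.1909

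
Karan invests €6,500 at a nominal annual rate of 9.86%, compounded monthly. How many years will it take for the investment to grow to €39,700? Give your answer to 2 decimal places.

18.43 years

Periodic rate i = 0.0986/12 = 0.00821667.
n = ln(39700/6500) / ln(1+0.00821667) = ln(6.10769) / 0.008183 = 221.1326 months
= 221.1326/12 years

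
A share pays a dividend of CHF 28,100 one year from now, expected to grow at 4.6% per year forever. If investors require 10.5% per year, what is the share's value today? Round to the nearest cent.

CHF 476,271.19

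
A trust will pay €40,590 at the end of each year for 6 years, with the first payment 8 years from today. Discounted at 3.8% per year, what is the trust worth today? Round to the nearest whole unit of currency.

PV at t=7 (ordinary 6-year annuity): 40590 × a(6|0.038) = 40590 × 5.276441 = 214,170.7492
Discount back 7 years: 214,170.7492 × (1+0.038)^(−7) = 214,170.7492 × 0.770227 = 164,960.0127

€164,960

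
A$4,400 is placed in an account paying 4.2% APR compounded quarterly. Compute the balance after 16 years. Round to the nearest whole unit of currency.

With 4 periods per year: i = 0.0105, n = 64.
FV = PV·(1+i)^n = 4,400 × 1.951301 = 8,585.7259

A$8,586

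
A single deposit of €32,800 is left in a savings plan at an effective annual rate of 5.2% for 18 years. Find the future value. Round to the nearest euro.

FV = PV·(1+i)^n = 32,800 × 2.490481 = 81,687.7926

€81,688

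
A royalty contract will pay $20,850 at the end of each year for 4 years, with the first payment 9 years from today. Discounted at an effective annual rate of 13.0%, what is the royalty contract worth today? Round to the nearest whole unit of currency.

$23,329

Value one period before first payment (t=8): 20850 × [1 − (1+0.13)^(−4)] / 0.13 = 20850 × 2.974471 = 62,017.7271
Discount back 8 years: 62,017.7271 × (1+0.13)^(−8) = 62,017.7271 × 0.376160 = 23,328.5797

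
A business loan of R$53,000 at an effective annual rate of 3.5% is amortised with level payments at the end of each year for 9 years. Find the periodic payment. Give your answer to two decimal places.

PMT = 53000 / ( [1 − (1+0.035)^(−9)] / 0.035 ) = 53000 / 7.607687 = 6,966.6383

R$6,966.64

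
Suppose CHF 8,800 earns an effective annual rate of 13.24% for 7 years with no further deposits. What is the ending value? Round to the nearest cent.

CHF 21,012.69

FV = PV·(1+i)^n = 8,800 × 2.387806 = 21,012.6921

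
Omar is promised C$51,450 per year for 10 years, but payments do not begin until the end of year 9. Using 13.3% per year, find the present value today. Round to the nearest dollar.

C$101,591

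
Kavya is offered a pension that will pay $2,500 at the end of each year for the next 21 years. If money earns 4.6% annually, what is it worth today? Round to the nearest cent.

Annuity factor a(21|0.046) = 13.284847; PV = 2500 × 13.284847 = 33,212.1180

$33,212.12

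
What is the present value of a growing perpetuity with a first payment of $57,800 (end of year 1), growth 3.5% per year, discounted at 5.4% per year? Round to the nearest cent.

$3,042,105.26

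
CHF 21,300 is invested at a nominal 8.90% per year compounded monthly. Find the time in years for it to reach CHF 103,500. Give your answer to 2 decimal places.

17.83 years

Periodic rate i = 0.089/12 = 0.00741667.
n = ln(103500/21300) / ln(1+0.00741667) = ln(4.85915) / 0.007389 = 213.9397 months
= 213.9397/12 years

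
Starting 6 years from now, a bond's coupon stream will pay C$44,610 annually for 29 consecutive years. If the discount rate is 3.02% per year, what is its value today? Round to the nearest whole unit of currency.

PV at t=5 (ordinary 29-year annuity): 44610 × a(29|0.0302) = 44610 × 19.140272 = 853,847.5349
Discount back 5 years: 853,847.5349 × (1+0.0302)^(−5) = 853,847.5349 × 0.861772 = 735,821.7166

C$735,822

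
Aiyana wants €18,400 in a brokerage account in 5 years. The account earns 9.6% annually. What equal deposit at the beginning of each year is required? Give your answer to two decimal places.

€2,771.87

FV-annuity factor × (1+i) = 6.638109; PMT = 18400 / 6.638109 = 2,771.8738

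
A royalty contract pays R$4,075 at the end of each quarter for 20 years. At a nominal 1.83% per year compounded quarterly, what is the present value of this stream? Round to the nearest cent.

i = 0.0183/4 = 0.004575 per quarter; n = 20·4 = 80.
PV = PMT · [1 − (1+i)^(−n)] / i = 4075 · 66.867345 = 272,484.4315

R$272,484.43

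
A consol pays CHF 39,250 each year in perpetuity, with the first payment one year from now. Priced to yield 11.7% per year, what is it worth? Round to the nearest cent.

PV = PMT / i = 39250 / 0.117 = 335,470.0855

CHF 335,470.09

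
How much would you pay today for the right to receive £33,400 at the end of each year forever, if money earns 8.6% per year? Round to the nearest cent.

£388,372.09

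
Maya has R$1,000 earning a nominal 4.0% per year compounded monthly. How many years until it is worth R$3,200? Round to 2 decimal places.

29.13 years

Periodic rate i = 0.04/12 = 0.00333333.
n = ln(3200/1000) / ln(1+0.00333333) = ln(3.20000) / 0.003328 = 349.5265 months
= 349.5265/12 years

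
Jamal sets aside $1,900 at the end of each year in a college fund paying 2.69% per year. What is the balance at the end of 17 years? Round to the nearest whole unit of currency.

FV = PMT · [(1+i)^n − 1] / i = 1900 · 21.200204 = 40,280.3872

$40,280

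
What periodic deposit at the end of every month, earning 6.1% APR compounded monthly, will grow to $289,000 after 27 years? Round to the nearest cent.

$352.32

i = 0.061/12 = 0.00508333 per month; n = 27·12 = 324.
FV-annuity factor = 820.282427; PMT = 289000 / 820.282427 = 352.3177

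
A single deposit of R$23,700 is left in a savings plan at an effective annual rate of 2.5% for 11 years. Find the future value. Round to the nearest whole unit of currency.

23,700 × (1+0.025)^11 = 23,700 × 1.312087 = 31,096.4538

R$31,096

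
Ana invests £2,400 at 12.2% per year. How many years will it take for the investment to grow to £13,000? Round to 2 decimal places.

(1+i)^n = 13000/2400 = 5.41667, so n = ln 5.41667 / ln 1.122 = 14.6767 years

14.68 years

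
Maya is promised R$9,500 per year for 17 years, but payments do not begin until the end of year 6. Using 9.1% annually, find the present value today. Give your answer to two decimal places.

Value one period before first payment (t=5): 9500 × [1 − (1+0.091)^(−17)] / 0.091 = 9500 × 8.489023 = 80,645.7226
Discount back 5 years: 80,645.7226 × (1+0.091)^(−5) = 80,645.7226 × 0.646958 = 52,174.4145

R$52,174.41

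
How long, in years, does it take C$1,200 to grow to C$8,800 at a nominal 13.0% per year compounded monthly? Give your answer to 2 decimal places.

Periodic rate i = 0.13/12 = 0.0108333.
n = ln(8800/1200) / ln(1+0.0108333) = ln(7.33333) / 0.010775 = 184.9111 months
= 184.9111/12 years

15.41 years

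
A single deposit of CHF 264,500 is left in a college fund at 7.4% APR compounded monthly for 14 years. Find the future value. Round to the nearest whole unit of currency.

i = 0.074/12 = 0.00616667 per month; n = 14·12 = 168.
FV = PV·(1+i)^n = 264,500 × 2.808972 = 742,973.2117

CHF 742,973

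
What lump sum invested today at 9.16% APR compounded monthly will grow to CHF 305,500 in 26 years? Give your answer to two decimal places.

CHF 28,485.45

Periodic rate i = 0.0916/12 = 0.00763333; n = 26 × 12 = 312 periods.
Discount factor = (1+0.00763333)^(−312) = 0.093242; PV = 305,500 × 0.093242 = 28,485.4536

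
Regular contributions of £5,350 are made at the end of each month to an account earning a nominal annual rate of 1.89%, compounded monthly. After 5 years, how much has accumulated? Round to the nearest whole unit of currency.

£336,379

With 12 periods per year: i = 0.001575, n = 60.
FV = PMT · [(1+i)^n − 1] / i = 5350 · 62.874576 = 336,378.9830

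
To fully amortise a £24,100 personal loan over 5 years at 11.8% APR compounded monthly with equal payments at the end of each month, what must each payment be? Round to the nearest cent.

£533.66

With 12 periods per year: i = 0.00983333, n = 60.
PMT = 24100 / ( [1 − (1+0.00983333)^(−60)] / 0.00983333 ) = 24100 / 45.159952 = 533.6587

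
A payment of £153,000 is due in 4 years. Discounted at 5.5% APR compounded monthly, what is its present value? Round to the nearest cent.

£122,847.11

i = 0.055/12 = 0.00458333 per month; n = 4·12 = 48.
Discount factor = (1+0.00458333)^(−48) = 0.802922; PV = 153,000 × 0.802922 = 122,847.1074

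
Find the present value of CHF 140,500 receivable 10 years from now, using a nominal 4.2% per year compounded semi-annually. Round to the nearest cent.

Periodic rate i = 0.042/2 = 0.021; n = 10 × 2 = 20 periods.
PV = 140,500 / (1 + 0.021)^20 = 140,500 / 1.515357 = 92,717.4508

CHF 92,717.45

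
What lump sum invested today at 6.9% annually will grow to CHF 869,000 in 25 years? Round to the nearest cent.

CHF 163,899.32

Discount factor = (1+0.069)^(−25) = 0.188607; PV = 869,000 × 0.188607 = 163,899.3179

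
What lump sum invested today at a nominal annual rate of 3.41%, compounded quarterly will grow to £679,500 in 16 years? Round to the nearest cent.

Periodic rate i = 0.0341/4 = 0.008525; n = 16 × 4 = 64 periods.
Discount factor = (1+0.008525)^(−64) = 0.580836; PV = 679,500 × 0.580836 = 394,677.7938

£394,677.79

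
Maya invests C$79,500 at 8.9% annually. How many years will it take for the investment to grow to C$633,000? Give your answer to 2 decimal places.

24.33 years

(1+i)^n = 633000/79500 = 7.96226, so n = ln 7.96226 / ln 1.089 = 24.3340 years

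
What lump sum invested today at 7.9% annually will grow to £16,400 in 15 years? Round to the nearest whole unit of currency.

PV = 16,400 / (1 + 0.079)^15 = 16,400 / 3.128396 = 5,242.3037

£5,242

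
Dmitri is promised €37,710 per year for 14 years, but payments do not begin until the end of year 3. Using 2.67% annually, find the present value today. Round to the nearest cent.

€413,349.98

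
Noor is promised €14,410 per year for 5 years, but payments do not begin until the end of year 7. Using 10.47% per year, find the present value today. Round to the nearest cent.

€29,698.30

PV at t=6 (ordinary 5-year annuity): 14410 × a(5|0.1047) = 14410 × 3.745706 = 53,975.6292
Discount back 6 years: 53,975.6292 × (1+0.1047)^(−6) = 53,975.6292 × 0.550217 = 29,698.3000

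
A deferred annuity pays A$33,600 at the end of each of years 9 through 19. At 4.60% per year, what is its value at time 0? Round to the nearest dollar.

PV at t=8 (ordinary 11-year annuity): 33600 × a(11|0.046) = 33600 × 8.483706 = 285,052.5214
Discount back 8 years: 285,052.5214 × (1+0.046)^(−8) = 285,052.5214 × 0.697825 = 198,916.7755

A$198,917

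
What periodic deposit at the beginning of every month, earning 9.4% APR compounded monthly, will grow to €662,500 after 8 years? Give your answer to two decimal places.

€4,618.03

i = 0.094/12 = 0.00783333 per month; n = 8·12 = 96.
FV-annuity factor × (1+i) = 143.459547; PMT = 662500 / 143.459547 = 4,618.0266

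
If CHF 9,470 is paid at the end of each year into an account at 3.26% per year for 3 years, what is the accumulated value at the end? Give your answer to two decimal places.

Accumulation factor s(3|0.0326) = 3.098863; FV = 9470 × 3.098863 = 29,346.2303

CHF 29,346.23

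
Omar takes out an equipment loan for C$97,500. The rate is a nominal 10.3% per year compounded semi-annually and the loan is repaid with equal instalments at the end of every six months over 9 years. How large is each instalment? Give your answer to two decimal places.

C$8,438.78

Periodic rate i = 0.103/2 = 0.0515; n = 9 × 2 = 18 periods.
PMT = 97500 / ( [1 − (1+0.0515)^(−18)] / 0.0515 ) = 97500 / 11.553797 = 8,438.7845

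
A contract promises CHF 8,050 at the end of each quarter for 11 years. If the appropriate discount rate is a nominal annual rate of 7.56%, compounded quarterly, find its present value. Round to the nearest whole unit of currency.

CHF 239,053

With 4 periods per year: i = 0.0189, n = 44.
PV = PMT · [1 − (1+i)^(−n)] / i = 8050 · 29.696081 = 239,053.4509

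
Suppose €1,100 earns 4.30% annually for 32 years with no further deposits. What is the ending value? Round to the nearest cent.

FV = PV·(1+i)^n = 1,100 × 3.846785 = 4,231.4631

€4,231.46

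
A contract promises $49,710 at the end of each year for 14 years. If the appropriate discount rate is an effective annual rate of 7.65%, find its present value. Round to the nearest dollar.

$418,285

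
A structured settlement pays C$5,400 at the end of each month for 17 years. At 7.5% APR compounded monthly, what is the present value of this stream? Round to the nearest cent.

C$621,611.79

With 12 periods per year: i = 0.00625, n = 204.
Annuity factor a(204|0.00625) = 115.113294; PV = 5400 × 115.113294 = 621,611.7887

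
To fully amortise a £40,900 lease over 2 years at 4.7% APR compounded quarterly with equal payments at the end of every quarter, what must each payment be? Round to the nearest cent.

With 4 periods per year: i = 0.01175, n = 8.
Annuity-PV factor = 7.593047; PMT = 40900 / 7.593047 = 5,386.5070

£5,386.51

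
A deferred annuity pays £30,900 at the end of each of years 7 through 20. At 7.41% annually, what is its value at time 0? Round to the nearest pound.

Value one period before first payment (t=6): 30900 × [1 − (1+0.0741)^(−14)] / 0.0741 = 30900 × 8.534430 = 263,713.9021
Discount back 6 years: 263,713.9021 × (1+0.0741)^(−6) = 263,713.9021 × 0.651226 = 171,737.3374

£171,737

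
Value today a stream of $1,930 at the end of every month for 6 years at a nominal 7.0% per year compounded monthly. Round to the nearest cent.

$113,203.08

i = 0.07/12 = 0.00583333 per month; n = 6·12 = 72.
PV = PMT · [1 − (1+i)^(−n)] / i = 1930 · 58.654444 = 113,203.0774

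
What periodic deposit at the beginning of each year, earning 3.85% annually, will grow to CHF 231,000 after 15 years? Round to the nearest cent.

CHF 11,233.10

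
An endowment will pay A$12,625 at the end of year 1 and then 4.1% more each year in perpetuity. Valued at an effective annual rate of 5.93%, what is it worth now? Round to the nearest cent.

A$689,890.71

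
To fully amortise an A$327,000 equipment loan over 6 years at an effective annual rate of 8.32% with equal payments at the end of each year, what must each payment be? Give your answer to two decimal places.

Annuity-PV factor = 4.578343; PMT = 327000 / 4.578343 = 71,423.2232

A$71,423.22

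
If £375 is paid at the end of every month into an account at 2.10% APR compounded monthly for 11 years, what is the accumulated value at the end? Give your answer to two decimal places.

£55,629.62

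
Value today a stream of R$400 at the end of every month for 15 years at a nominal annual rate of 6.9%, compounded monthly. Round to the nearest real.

With 12 periods per year: i = 0.00575, n = 180.
PV = PMT · [1 − (1+i)^(−n)] / i = 400 · 111.951143 = 44,780.4571

R$44,780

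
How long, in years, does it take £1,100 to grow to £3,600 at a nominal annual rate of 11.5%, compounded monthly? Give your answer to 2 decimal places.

10.36 years

Periodic rate i = 0.115/12 = 0.00958333.
(1+i)^n = 3600/1100 = 3.27273, so n = ln 3.27273 / ln 1.00958 = 124.3091 months
= 124.3091/12 years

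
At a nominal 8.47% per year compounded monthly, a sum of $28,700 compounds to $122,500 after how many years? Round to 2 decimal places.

17.19 years

Periodic rate i = 0.0847/12 = 0.00705833.
n = ln(122500/28700) / ln(1+0.00705833) = ln(4.26829) / 0.007034 = 206.3277 months
= 206.3277/12 years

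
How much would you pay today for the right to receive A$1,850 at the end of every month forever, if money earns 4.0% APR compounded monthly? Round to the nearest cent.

A$555,000.00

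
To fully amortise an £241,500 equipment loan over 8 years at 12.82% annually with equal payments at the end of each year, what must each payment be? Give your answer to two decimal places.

Annuity-PV factor = 4.828487; PMT = 241500 / 4.828487 = 50,015.6659

£50,015.67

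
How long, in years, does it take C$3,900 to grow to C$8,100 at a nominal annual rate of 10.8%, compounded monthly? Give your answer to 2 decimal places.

6.80 years

Periodic rate i = 0.108/12 = 0.009.
n = ln(8100/3900) / ln(1+0.009) = ln(2.07692) / 0.008960 = 81.5746 months
= 81.5746/12 years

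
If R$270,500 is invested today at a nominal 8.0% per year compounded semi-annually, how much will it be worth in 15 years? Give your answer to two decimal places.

R$877,339.03

i = 0.08/2 = 0.04 per half-year; n = 15·2 = 30.
FV = 270,500 × (1 + 0.04)^30 = 877,339.0265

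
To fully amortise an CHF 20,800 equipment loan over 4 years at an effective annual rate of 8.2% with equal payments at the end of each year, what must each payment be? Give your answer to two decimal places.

PMT = 20800 / ( [1 − (1+0.082)^(−4)] / 0.082 ) = 20800 / 3.297435 = 6,307.9326

CHF 6,307.93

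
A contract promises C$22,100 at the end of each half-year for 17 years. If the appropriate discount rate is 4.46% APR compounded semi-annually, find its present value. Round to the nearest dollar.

C$522,840

i = 0.0446/2 = 0.0223 per half-year; n = 17·2 = 34.
Annuity factor a(34|0.0223) = 23.657932; PV = 22100 × 23.657932 = 522,840.3011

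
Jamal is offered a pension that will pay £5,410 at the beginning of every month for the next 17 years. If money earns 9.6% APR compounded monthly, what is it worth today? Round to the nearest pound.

i = 0.096/12 = 0.008 per month; n = 17·12 = 204.
PV = PMT · [1 − (1+i)^(−n)] / i × (1+i) = 5410 · 101.201695 = 547,501.1707
(annuity-due: payments at period start, so ×(1+i).)

£547,501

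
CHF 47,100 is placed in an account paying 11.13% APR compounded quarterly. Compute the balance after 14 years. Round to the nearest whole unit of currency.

Periodic rate i = 0.1113/4 = 0.027825; n = 14 × 4 = 56 periods.
47,100 × (1+0.027825)^56 = 47,100 × 4.650224 = 219,025.5675

CHF 219,026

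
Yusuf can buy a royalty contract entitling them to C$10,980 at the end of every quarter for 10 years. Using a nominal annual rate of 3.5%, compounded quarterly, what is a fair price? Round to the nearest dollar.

C$369,227

With 4 periods per year: i = 0.00875, n = 40.
PV = 10980 × [1 − (1+0.00875)^(−40)] / 0.00875 = 10980 × 33.627233 = 369,227.0238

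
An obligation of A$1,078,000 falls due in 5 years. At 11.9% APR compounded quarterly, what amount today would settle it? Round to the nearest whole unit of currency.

With 4 periods per year: i = 0.02975, n = 20.
PV = 1,078,000 / (1 + 0.02975)^20 = 1,078,000 / 1.797364 = 599,767.2509

A$599,767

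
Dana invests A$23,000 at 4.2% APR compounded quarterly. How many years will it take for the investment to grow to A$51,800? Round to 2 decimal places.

19.43 years

Periodic rate i = 0.042/4 = 0.0105.
(1+i)^n = 51800/23000 = 2.25217, so n = ln 2.25217 / ln 1.0105 = 77.7287 quarters
= 77.7287/4 years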